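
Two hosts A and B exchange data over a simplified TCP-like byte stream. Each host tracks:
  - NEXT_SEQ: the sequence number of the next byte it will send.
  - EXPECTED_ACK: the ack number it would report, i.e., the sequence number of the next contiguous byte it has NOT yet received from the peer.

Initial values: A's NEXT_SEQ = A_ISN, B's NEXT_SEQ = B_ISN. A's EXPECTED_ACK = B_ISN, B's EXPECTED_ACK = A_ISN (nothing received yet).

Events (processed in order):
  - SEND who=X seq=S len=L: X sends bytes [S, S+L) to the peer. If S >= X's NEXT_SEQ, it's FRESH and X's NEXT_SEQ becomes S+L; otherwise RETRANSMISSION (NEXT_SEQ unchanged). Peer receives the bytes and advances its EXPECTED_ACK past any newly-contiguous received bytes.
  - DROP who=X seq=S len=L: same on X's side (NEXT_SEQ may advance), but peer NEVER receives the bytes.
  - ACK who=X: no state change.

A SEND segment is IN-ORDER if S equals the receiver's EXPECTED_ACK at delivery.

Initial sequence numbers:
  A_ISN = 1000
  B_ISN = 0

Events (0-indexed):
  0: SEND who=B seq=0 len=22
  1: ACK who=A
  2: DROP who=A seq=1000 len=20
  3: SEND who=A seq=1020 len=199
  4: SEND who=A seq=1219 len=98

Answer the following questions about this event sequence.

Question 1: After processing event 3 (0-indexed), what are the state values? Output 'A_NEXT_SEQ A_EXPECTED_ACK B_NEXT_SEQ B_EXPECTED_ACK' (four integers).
After event 0: A_seq=1000 A_ack=22 B_seq=22 B_ack=1000
After event 1: A_seq=1000 A_ack=22 B_seq=22 B_ack=1000
After event 2: A_seq=1020 A_ack=22 B_seq=22 B_ack=1000
After event 3: A_seq=1219 A_ack=22 B_seq=22 B_ack=1000

1219 22 22 1000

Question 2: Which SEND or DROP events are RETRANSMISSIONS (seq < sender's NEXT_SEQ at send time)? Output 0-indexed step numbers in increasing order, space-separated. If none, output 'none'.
Answer: none

Derivation:
Step 0: SEND seq=0 -> fresh
Step 2: DROP seq=1000 -> fresh
Step 3: SEND seq=1020 -> fresh
Step 4: SEND seq=1219 -> fresh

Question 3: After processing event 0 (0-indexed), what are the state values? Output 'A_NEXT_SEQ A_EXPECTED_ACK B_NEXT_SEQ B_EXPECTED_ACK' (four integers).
After event 0: A_seq=1000 A_ack=22 B_seq=22 B_ack=1000

1000 22 22 1000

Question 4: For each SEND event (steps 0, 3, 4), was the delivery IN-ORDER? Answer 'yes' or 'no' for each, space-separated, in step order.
Step 0: SEND seq=0 -> in-order
Step 3: SEND seq=1020 -> out-of-order
Step 4: SEND seq=1219 -> out-of-order

Answer: yes no no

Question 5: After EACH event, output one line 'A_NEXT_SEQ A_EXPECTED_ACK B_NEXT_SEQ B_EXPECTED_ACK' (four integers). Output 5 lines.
1000 22 22 1000
1000 22 22 1000
1020 22 22 1000
1219 22 22 1000
1317 22 22 1000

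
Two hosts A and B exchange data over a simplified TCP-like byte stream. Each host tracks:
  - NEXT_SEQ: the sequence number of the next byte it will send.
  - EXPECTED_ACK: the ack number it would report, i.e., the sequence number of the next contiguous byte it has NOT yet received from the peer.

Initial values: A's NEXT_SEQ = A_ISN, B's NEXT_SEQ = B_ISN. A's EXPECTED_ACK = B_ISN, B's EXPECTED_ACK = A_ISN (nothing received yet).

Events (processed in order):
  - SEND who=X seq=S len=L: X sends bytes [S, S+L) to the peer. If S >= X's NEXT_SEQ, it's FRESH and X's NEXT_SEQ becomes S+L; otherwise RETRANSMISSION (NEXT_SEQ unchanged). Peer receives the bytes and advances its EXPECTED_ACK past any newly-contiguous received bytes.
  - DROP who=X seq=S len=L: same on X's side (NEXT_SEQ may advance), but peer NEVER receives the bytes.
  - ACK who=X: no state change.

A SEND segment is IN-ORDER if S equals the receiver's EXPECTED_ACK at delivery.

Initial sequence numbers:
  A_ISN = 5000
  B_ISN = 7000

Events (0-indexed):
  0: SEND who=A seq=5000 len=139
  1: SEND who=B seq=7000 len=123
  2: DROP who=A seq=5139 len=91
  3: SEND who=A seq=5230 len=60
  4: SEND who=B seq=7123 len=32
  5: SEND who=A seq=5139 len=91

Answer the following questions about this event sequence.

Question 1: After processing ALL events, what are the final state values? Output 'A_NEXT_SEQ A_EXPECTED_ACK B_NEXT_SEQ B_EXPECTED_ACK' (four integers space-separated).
Answer: 5290 7155 7155 5290

Derivation:
After event 0: A_seq=5139 A_ack=7000 B_seq=7000 B_ack=5139
After event 1: A_seq=5139 A_ack=7123 B_seq=7123 B_ack=5139
After event 2: A_seq=5230 A_ack=7123 B_seq=7123 B_ack=5139
After event 3: A_seq=5290 A_ack=7123 B_seq=7123 B_ack=5139
After event 4: A_seq=5290 A_ack=7155 B_seq=7155 B_ack=5139
After event 5: A_seq=5290 A_ack=7155 B_seq=7155 B_ack=5290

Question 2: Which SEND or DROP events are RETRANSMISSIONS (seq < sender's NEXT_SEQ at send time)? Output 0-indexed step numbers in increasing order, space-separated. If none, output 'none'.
Answer: 5

Derivation:
Step 0: SEND seq=5000 -> fresh
Step 1: SEND seq=7000 -> fresh
Step 2: DROP seq=5139 -> fresh
Step 3: SEND seq=5230 -> fresh
Step 4: SEND seq=7123 -> fresh
Step 5: SEND seq=5139 -> retransmit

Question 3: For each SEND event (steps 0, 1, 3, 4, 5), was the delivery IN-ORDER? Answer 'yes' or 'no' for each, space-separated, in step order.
Answer: yes yes no yes yes

Derivation:
Step 0: SEND seq=5000 -> in-order
Step 1: SEND seq=7000 -> in-order
Step 3: SEND seq=5230 -> out-of-order
Step 4: SEND seq=7123 -> in-order
Step 5: SEND seq=5139 -> in-order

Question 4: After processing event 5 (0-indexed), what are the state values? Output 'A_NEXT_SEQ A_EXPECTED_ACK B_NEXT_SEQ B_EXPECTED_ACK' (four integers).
After event 0: A_seq=5139 A_ack=7000 B_seq=7000 B_ack=5139
After event 1: A_seq=5139 A_ack=7123 B_seq=7123 B_ack=5139
After event 2: A_seq=5230 A_ack=7123 B_seq=7123 B_ack=5139
After event 3: A_seq=5290 A_ack=7123 B_seq=7123 B_ack=5139
After event 4: A_seq=5290 A_ack=7155 B_seq=7155 B_ack=5139
After event 5: A_seq=5290 A_ack=7155 B_seq=7155 B_ack=5290

5290 7155 7155 5290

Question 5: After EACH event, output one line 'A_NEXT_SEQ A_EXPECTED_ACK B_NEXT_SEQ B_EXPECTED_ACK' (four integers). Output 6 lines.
5139 7000 7000 5139
5139 7123 7123 5139
5230 7123 7123 5139
5290 7123 7123 5139
5290 7155 7155 5139
5290 7155 7155 5290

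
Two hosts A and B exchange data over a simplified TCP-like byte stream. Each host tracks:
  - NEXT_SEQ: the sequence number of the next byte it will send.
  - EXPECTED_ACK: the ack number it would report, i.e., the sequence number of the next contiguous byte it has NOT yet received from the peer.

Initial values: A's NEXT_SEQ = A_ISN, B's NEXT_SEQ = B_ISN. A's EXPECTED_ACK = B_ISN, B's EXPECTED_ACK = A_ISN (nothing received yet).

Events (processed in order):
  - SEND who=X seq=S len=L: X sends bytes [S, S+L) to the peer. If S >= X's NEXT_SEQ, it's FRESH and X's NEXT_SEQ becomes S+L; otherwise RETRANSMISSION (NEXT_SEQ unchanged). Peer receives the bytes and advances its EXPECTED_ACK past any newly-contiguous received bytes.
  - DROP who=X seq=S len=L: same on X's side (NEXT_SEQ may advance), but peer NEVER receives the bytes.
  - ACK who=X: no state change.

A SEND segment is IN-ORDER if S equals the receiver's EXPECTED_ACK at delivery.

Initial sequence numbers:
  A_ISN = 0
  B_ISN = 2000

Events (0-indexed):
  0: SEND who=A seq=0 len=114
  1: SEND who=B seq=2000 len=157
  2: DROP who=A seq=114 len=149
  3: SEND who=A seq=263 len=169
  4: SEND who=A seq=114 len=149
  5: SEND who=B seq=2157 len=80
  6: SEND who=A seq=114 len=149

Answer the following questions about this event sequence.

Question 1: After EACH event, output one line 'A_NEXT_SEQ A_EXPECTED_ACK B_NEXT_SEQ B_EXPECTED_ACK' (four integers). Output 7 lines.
114 2000 2000 114
114 2157 2157 114
263 2157 2157 114
432 2157 2157 114
432 2157 2157 432
432 2237 2237 432
432 2237 2237 432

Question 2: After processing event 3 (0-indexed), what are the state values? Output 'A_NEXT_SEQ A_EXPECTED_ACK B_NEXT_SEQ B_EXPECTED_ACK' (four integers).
After event 0: A_seq=114 A_ack=2000 B_seq=2000 B_ack=114
After event 1: A_seq=114 A_ack=2157 B_seq=2157 B_ack=114
After event 2: A_seq=263 A_ack=2157 B_seq=2157 B_ack=114
After event 3: A_seq=432 A_ack=2157 B_seq=2157 B_ack=114

432 2157 2157 114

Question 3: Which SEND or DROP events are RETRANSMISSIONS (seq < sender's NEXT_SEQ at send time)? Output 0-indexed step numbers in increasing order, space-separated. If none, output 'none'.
Answer: 4 6

Derivation:
Step 0: SEND seq=0 -> fresh
Step 1: SEND seq=2000 -> fresh
Step 2: DROP seq=114 -> fresh
Step 3: SEND seq=263 -> fresh
Step 4: SEND seq=114 -> retransmit
Step 5: SEND seq=2157 -> fresh
Step 6: SEND seq=114 -> retransmit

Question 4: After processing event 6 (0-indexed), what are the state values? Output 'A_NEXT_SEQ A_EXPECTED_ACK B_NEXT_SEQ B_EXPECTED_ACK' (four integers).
After event 0: A_seq=114 A_ack=2000 B_seq=2000 B_ack=114
After event 1: A_seq=114 A_ack=2157 B_seq=2157 B_ack=114
After event 2: A_seq=263 A_ack=2157 B_seq=2157 B_ack=114
After event 3: A_seq=432 A_ack=2157 B_seq=2157 B_ack=114
After event 4: A_seq=432 A_ack=2157 B_seq=2157 B_ack=432
After event 5: A_seq=432 A_ack=2237 B_seq=2237 B_ack=432
After event 6: A_seq=432 A_ack=2237 B_seq=2237 B_ack=432

432 2237 2237 432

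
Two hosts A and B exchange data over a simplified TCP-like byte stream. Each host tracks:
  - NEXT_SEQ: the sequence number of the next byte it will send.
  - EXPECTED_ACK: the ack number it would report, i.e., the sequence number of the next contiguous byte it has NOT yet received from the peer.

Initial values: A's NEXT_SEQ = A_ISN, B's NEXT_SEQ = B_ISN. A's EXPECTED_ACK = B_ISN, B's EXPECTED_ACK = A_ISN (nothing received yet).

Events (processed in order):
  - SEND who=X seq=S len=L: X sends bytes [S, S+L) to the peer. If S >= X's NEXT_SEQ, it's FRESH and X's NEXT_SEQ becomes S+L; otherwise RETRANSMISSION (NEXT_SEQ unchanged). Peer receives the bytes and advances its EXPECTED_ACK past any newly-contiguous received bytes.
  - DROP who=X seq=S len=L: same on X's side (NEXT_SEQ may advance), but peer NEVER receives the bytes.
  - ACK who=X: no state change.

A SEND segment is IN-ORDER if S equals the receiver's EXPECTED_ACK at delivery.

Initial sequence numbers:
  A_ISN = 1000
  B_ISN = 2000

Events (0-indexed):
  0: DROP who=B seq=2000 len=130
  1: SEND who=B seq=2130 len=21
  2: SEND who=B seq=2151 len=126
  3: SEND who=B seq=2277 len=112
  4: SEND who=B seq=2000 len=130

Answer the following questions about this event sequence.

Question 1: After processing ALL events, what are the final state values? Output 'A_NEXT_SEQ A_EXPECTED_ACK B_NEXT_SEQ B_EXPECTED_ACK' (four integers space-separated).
After event 0: A_seq=1000 A_ack=2000 B_seq=2130 B_ack=1000
After event 1: A_seq=1000 A_ack=2000 B_seq=2151 B_ack=1000
After event 2: A_seq=1000 A_ack=2000 B_seq=2277 B_ack=1000
After event 3: A_seq=1000 A_ack=2000 B_seq=2389 B_ack=1000
After event 4: A_seq=1000 A_ack=2389 B_seq=2389 B_ack=1000

Answer: 1000 2389 2389 1000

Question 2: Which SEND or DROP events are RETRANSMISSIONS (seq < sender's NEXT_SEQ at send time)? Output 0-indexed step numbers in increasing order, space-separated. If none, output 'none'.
Answer: 4

Derivation:
Step 0: DROP seq=2000 -> fresh
Step 1: SEND seq=2130 -> fresh
Step 2: SEND seq=2151 -> fresh
Step 3: SEND seq=2277 -> fresh
Step 4: SEND seq=2000 -> retransmit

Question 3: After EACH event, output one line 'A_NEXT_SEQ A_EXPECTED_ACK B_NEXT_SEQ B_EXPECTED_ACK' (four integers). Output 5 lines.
1000 2000 2130 1000
1000 2000 2151 1000
1000 2000 2277 1000
1000 2000 2389 1000
1000 2389 2389 1000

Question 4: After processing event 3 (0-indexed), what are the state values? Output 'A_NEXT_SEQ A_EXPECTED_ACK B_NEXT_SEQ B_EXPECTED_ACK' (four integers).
After event 0: A_seq=1000 A_ack=2000 B_seq=2130 B_ack=1000
After event 1: A_seq=1000 A_ack=2000 B_seq=2151 B_ack=1000
After event 2: A_seq=1000 A_ack=2000 B_seq=2277 B_ack=1000
After event 3: A_seq=1000 A_ack=2000 B_seq=2389 B_ack=1000

1000 2000 2389 1000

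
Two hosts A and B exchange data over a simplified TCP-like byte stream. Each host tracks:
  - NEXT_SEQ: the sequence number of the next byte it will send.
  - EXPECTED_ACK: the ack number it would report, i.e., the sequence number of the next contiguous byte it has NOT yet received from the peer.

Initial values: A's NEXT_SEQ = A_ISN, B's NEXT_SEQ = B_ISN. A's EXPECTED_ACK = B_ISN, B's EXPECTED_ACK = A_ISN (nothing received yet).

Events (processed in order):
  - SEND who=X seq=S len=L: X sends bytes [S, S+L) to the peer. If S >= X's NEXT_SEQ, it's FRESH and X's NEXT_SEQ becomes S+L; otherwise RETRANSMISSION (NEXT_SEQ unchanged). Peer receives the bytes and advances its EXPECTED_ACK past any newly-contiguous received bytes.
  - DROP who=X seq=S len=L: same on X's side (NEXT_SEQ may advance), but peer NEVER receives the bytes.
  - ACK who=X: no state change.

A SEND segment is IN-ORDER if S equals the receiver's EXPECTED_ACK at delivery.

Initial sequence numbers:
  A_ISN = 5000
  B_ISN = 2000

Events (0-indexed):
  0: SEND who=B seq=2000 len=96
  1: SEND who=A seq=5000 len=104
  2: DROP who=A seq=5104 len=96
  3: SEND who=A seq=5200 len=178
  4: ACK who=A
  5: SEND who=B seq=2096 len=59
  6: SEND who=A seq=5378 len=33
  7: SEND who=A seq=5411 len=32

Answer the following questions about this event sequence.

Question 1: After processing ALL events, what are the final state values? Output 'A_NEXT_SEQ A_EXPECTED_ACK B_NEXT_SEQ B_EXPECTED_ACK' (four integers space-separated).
After event 0: A_seq=5000 A_ack=2096 B_seq=2096 B_ack=5000
After event 1: A_seq=5104 A_ack=2096 B_seq=2096 B_ack=5104
After event 2: A_seq=5200 A_ack=2096 B_seq=2096 B_ack=5104
After event 3: A_seq=5378 A_ack=2096 B_seq=2096 B_ack=5104
After event 4: A_seq=5378 A_ack=2096 B_seq=2096 B_ack=5104
After event 5: A_seq=5378 A_ack=2155 B_seq=2155 B_ack=5104
After event 6: A_seq=5411 A_ack=2155 B_seq=2155 B_ack=5104
After event 7: A_seq=5443 A_ack=2155 B_seq=2155 B_ack=5104

Answer: 5443 2155 2155 5104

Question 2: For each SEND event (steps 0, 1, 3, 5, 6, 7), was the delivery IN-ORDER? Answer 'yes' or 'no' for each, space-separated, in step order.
Answer: yes yes no yes no no

Derivation:
Step 0: SEND seq=2000 -> in-order
Step 1: SEND seq=5000 -> in-order
Step 3: SEND seq=5200 -> out-of-order
Step 5: SEND seq=2096 -> in-order
Step 6: SEND seq=5378 -> out-of-order
Step 7: SEND seq=5411 -> out-of-order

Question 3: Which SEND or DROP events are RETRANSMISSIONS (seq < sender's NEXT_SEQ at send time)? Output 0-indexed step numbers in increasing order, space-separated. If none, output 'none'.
Answer: none

Derivation:
Step 0: SEND seq=2000 -> fresh
Step 1: SEND seq=5000 -> fresh
Step 2: DROP seq=5104 -> fresh
Step 3: SEND seq=5200 -> fresh
Step 5: SEND seq=2096 -> fresh
Step 6: SEND seq=5378 -> fresh
Step 7: SEND seq=5411 -> fresh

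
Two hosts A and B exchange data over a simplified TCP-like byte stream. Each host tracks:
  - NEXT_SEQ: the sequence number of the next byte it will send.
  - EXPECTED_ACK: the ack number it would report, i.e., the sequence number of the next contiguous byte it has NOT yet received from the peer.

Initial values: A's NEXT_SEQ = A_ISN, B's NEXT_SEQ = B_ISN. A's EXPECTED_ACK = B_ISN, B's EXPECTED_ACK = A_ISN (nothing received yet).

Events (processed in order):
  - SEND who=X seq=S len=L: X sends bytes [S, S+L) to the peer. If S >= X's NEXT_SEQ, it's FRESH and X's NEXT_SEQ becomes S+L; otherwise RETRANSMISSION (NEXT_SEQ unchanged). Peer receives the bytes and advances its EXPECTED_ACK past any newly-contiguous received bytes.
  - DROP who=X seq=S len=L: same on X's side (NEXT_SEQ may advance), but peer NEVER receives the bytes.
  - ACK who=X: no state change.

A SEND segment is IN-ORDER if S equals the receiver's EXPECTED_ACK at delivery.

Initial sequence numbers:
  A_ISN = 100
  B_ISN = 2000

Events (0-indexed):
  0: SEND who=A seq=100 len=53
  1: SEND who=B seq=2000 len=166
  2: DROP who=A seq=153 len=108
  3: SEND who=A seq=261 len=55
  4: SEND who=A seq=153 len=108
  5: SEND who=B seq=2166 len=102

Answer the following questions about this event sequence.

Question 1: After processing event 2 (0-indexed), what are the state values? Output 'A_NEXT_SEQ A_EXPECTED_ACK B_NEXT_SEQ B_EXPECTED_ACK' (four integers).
After event 0: A_seq=153 A_ack=2000 B_seq=2000 B_ack=153
After event 1: A_seq=153 A_ack=2166 B_seq=2166 B_ack=153
After event 2: A_seq=261 A_ack=2166 B_seq=2166 B_ack=153

261 2166 2166 153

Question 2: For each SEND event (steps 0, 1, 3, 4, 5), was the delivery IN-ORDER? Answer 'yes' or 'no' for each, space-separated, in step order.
Step 0: SEND seq=100 -> in-order
Step 1: SEND seq=2000 -> in-order
Step 3: SEND seq=261 -> out-of-order
Step 4: SEND seq=153 -> in-order
Step 5: SEND seq=2166 -> in-order

Answer: yes yes no yes yes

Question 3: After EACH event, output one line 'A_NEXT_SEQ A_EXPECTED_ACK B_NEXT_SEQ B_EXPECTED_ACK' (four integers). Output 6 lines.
153 2000 2000 153
153 2166 2166 153
261 2166 2166 153
316 2166 2166 153
316 2166 2166 316
316 2268 2268 316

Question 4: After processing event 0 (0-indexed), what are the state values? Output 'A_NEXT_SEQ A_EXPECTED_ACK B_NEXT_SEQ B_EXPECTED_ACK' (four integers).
After event 0: A_seq=153 A_ack=2000 B_seq=2000 B_ack=153

153 2000 2000 153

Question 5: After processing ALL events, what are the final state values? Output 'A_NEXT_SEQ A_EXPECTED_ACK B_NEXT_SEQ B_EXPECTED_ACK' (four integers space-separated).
After event 0: A_seq=153 A_ack=2000 B_seq=2000 B_ack=153
After event 1: A_seq=153 A_ack=2166 B_seq=2166 B_ack=153
After event 2: A_seq=261 A_ack=2166 B_seq=2166 B_ack=153
After event 3: A_seq=316 A_ack=2166 B_seq=2166 B_ack=153
After event 4: A_seq=316 A_ack=2166 B_seq=2166 B_ack=316
After event 5: A_seq=316 A_ack=2268 B_seq=2268 B_ack=316

Answer: 316 2268 2268 316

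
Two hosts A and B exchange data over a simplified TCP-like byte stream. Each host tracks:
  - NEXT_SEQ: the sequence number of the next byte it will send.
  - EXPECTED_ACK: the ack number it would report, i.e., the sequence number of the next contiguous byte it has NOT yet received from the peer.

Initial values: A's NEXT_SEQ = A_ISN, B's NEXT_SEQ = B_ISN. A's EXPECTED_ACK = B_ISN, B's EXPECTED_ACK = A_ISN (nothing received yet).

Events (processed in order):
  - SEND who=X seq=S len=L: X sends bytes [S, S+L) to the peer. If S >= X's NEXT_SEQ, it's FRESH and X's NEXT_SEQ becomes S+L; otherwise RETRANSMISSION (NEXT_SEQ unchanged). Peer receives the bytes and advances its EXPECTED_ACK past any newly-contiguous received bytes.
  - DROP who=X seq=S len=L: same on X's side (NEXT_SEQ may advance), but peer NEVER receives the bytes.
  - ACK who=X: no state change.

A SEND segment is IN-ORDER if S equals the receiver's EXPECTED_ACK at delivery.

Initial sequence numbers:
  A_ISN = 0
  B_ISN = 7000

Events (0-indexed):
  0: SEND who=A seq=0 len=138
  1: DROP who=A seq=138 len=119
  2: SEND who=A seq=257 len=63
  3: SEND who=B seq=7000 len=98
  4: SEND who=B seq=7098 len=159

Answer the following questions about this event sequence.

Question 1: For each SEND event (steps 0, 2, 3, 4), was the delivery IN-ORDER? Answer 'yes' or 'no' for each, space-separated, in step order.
Answer: yes no yes yes

Derivation:
Step 0: SEND seq=0 -> in-order
Step 2: SEND seq=257 -> out-of-order
Step 3: SEND seq=7000 -> in-order
Step 4: SEND seq=7098 -> in-order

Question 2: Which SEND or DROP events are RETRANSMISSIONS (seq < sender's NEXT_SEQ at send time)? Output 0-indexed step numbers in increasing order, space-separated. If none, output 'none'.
Answer: none

Derivation:
Step 0: SEND seq=0 -> fresh
Step 1: DROP seq=138 -> fresh
Step 2: SEND seq=257 -> fresh
Step 3: SEND seq=7000 -> fresh
Step 4: SEND seq=7098 -> fresh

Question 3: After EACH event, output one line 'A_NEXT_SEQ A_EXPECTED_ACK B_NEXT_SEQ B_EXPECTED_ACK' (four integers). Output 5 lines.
138 7000 7000 138
257 7000 7000 138
320 7000 7000 138
320 7098 7098 138
320 7257 7257 138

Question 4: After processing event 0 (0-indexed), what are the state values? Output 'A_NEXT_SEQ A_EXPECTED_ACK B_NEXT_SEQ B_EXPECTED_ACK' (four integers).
After event 0: A_seq=138 A_ack=7000 B_seq=7000 B_ack=138

138 7000 7000 138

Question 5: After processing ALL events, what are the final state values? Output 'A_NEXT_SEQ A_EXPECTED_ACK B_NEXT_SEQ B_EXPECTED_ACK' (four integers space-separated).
Answer: 320 7257 7257 138

Derivation:
After event 0: A_seq=138 A_ack=7000 B_seq=7000 B_ack=138
After event 1: A_seq=257 A_ack=7000 B_seq=7000 B_ack=138
After event 2: A_seq=320 A_ack=7000 B_seq=7000 B_ack=138
After event 3: A_seq=320 A_ack=7098 B_seq=7098 B_ack=138
After event 4: A_seq=320 A_ack=7257 B_seq=7257 B_ack=138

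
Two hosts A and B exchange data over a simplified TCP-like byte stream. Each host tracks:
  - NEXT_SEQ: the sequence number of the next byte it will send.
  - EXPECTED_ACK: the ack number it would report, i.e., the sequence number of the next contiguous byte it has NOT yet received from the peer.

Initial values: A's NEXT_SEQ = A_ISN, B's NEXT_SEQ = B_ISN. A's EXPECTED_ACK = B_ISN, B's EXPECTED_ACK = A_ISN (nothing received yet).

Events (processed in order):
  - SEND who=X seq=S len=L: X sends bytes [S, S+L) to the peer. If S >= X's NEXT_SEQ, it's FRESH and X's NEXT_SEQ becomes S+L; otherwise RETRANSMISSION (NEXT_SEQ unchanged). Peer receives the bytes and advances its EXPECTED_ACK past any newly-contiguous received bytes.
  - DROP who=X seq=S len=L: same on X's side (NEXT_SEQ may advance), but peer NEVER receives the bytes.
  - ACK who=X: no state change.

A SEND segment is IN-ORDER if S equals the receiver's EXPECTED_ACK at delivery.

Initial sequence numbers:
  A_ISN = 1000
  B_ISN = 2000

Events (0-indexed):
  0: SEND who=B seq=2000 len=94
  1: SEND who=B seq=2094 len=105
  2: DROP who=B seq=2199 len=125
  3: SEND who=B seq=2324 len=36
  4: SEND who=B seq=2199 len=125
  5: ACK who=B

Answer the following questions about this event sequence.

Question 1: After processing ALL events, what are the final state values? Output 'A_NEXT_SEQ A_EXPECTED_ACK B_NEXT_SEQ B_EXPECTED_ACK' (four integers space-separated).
Answer: 1000 2360 2360 1000

Derivation:
After event 0: A_seq=1000 A_ack=2094 B_seq=2094 B_ack=1000
After event 1: A_seq=1000 A_ack=2199 B_seq=2199 B_ack=1000
After event 2: A_seq=1000 A_ack=2199 B_seq=2324 B_ack=1000
After event 3: A_seq=1000 A_ack=2199 B_seq=2360 B_ack=1000
After event 4: A_seq=1000 A_ack=2360 B_seq=2360 B_ack=1000
After event 5: A_seq=1000 A_ack=2360 B_seq=2360 B_ack=1000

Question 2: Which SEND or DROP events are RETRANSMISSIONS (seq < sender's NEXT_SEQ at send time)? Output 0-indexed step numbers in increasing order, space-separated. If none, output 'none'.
Answer: 4

Derivation:
Step 0: SEND seq=2000 -> fresh
Step 1: SEND seq=2094 -> fresh
Step 2: DROP seq=2199 -> fresh
Step 3: SEND seq=2324 -> fresh
Step 4: SEND seq=2199 -> retransmit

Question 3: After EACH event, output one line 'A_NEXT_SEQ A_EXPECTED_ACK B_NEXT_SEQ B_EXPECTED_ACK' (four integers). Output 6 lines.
1000 2094 2094 1000
1000 2199 2199 1000
1000 2199 2324 1000
1000 2199 2360 1000
1000 2360 2360 1000
1000 2360 2360 1000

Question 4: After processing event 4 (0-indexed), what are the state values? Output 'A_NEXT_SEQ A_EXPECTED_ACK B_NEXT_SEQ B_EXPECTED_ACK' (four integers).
After event 0: A_seq=1000 A_ack=2094 B_seq=2094 B_ack=1000
After event 1: A_seq=1000 A_ack=2199 B_seq=2199 B_ack=1000
After event 2: A_seq=1000 A_ack=2199 B_seq=2324 B_ack=1000
After event 3: A_seq=1000 A_ack=2199 B_seq=2360 B_ack=1000
After event 4: A_seq=1000 A_ack=2360 B_seq=2360 B_ack=1000

1000 2360 2360 1000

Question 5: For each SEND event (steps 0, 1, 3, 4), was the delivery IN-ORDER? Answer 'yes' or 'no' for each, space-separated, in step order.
Answer: yes yes no yes

Derivation:
Step 0: SEND seq=2000 -> in-order
Step 1: SEND seq=2094 -> in-order
Step 3: SEND seq=2324 -> out-of-order
Step 4: SEND seq=2199 -> in-order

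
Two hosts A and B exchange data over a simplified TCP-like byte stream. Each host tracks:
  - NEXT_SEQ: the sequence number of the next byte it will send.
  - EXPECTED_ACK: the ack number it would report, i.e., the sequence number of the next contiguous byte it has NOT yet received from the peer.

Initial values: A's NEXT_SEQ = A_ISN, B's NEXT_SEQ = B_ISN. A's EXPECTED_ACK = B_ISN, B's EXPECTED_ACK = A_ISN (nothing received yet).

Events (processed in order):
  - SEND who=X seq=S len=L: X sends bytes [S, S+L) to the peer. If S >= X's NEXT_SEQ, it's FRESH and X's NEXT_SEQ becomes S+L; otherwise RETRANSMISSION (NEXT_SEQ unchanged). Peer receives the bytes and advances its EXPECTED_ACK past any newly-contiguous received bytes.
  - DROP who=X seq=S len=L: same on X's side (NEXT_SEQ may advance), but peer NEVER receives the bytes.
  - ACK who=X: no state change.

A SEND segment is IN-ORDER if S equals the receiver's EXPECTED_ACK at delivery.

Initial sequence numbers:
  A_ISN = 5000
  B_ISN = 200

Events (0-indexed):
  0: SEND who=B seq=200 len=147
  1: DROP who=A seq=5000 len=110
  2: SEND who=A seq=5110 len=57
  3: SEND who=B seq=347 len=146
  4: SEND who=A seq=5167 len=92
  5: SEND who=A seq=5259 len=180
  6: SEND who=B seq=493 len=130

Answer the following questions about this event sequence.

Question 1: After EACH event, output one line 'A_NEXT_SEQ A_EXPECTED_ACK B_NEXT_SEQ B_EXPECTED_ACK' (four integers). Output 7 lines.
5000 347 347 5000
5110 347 347 5000
5167 347 347 5000
5167 493 493 5000
5259 493 493 5000
5439 493 493 5000
5439 623 623 5000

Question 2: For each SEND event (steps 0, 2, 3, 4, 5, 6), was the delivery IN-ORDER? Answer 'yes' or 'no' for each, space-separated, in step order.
Step 0: SEND seq=200 -> in-order
Step 2: SEND seq=5110 -> out-of-order
Step 3: SEND seq=347 -> in-order
Step 4: SEND seq=5167 -> out-of-order
Step 5: SEND seq=5259 -> out-of-order
Step 6: SEND seq=493 -> in-order

Answer: yes no yes no no yes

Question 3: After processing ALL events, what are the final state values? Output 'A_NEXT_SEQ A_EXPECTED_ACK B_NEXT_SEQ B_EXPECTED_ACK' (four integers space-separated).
Answer: 5439 623 623 5000

Derivation:
After event 0: A_seq=5000 A_ack=347 B_seq=347 B_ack=5000
After event 1: A_seq=5110 A_ack=347 B_seq=347 B_ack=5000
After event 2: A_seq=5167 A_ack=347 B_seq=347 B_ack=5000
After event 3: A_seq=5167 A_ack=493 B_seq=493 B_ack=5000
After event 4: A_seq=5259 A_ack=493 B_seq=493 B_ack=5000
After event 5: A_seq=5439 A_ack=493 B_seq=493 B_ack=5000
After event 6: A_seq=5439 A_ack=623 B_seq=623 B_ack=5000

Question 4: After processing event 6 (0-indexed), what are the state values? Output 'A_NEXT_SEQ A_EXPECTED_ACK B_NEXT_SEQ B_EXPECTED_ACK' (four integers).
After event 0: A_seq=5000 A_ack=347 B_seq=347 B_ack=5000
After event 1: A_seq=5110 A_ack=347 B_seq=347 B_ack=5000
After event 2: A_seq=5167 A_ack=347 B_seq=347 B_ack=5000
After event 3: A_seq=5167 A_ack=493 B_seq=493 B_ack=5000
After event 4: A_seq=5259 A_ack=493 B_seq=493 B_ack=5000
After event 5: A_seq=5439 A_ack=493 B_seq=493 B_ack=5000
After event 6: A_seq=5439 A_ack=623 B_seq=623 B_ack=5000

5439 623 623 5000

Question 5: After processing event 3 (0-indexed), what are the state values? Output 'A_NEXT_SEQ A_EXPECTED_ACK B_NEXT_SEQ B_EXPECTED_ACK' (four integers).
After event 0: A_seq=5000 A_ack=347 B_seq=347 B_ack=5000
After event 1: A_seq=5110 A_ack=347 B_seq=347 B_ack=5000
After event 2: A_seq=5167 A_ack=347 B_seq=347 B_ack=5000
After event 3: A_seq=5167 A_ack=493 B_seq=493 B_ack=5000

5167 493 493 5000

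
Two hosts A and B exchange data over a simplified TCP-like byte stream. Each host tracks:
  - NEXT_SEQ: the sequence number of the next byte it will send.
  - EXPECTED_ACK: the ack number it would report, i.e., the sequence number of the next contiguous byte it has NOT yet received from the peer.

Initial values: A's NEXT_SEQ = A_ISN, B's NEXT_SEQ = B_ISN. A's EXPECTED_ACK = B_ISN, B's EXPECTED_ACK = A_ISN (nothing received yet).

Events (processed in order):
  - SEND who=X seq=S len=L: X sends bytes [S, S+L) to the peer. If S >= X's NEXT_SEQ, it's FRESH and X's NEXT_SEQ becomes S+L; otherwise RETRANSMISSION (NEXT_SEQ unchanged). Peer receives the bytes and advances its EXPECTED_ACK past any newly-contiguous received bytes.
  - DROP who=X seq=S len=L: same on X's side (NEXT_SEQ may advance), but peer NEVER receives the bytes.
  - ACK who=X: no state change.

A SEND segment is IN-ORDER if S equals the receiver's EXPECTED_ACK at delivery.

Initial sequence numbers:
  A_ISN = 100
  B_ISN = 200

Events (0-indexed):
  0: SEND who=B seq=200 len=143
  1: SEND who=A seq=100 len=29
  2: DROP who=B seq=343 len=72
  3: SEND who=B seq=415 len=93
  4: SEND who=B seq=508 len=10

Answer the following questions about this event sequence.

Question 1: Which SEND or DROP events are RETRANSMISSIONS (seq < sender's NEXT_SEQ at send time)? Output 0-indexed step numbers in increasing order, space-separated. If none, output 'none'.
Step 0: SEND seq=200 -> fresh
Step 1: SEND seq=100 -> fresh
Step 2: DROP seq=343 -> fresh
Step 3: SEND seq=415 -> fresh
Step 4: SEND seq=508 -> fresh

Answer: none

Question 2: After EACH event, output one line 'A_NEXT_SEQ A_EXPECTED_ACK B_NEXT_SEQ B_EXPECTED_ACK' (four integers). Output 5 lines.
100 343 343 100
129 343 343 129
129 343 415 129
129 343 508 129
129 343 518 129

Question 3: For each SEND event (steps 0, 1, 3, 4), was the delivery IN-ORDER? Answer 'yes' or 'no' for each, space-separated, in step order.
Answer: yes yes no no

Derivation:
Step 0: SEND seq=200 -> in-order
Step 1: SEND seq=100 -> in-order
Step 3: SEND seq=415 -> out-of-order
Step 4: SEND seq=508 -> out-of-order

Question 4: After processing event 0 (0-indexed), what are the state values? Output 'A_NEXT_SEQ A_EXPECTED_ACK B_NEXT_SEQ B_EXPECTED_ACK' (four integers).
After event 0: A_seq=100 A_ack=343 B_seq=343 B_ack=100

100 343 343 100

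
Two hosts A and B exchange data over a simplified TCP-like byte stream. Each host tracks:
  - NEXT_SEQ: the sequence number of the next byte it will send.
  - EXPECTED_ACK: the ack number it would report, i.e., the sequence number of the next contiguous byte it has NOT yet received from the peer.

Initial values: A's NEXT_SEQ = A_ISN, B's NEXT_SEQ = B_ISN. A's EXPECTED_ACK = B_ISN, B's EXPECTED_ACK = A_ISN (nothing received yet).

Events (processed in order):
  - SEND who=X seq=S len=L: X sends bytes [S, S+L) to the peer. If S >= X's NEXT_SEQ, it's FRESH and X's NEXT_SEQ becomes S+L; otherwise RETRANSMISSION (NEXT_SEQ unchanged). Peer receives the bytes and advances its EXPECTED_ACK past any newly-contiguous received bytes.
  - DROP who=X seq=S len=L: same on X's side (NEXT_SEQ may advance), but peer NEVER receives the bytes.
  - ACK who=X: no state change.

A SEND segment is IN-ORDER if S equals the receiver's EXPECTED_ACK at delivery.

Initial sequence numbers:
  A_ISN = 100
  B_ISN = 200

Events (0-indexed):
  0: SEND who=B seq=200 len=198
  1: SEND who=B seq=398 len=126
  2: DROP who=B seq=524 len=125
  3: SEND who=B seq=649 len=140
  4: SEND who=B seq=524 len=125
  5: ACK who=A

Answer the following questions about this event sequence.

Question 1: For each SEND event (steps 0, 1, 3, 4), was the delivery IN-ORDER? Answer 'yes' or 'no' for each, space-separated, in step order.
Step 0: SEND seq=200 -> in-order
Step 1: SEND seq=398 -> in-order
Step 3: SEND seq=649 -> out-of-order
Step 4: SEND seq=524 -> in-order

Answer: yes yes no yes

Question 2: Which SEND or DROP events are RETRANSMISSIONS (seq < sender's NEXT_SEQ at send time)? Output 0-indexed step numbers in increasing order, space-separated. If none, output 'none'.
Step 0: SEND seq=200 -> fresh
Step 1: SEND seq=398 -> fresh
Step 2: DROP seq=524 -> fresh
Step 3: SEND seq=649 -> fresh
Step 4: SEND seq=524 -> retransmit

Answer: 4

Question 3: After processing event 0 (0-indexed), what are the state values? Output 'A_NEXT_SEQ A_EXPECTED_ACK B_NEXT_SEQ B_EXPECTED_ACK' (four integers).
After event 0: A_seq=100 A_ack=398 B_seq=398 B_ack=100

100 398 398 100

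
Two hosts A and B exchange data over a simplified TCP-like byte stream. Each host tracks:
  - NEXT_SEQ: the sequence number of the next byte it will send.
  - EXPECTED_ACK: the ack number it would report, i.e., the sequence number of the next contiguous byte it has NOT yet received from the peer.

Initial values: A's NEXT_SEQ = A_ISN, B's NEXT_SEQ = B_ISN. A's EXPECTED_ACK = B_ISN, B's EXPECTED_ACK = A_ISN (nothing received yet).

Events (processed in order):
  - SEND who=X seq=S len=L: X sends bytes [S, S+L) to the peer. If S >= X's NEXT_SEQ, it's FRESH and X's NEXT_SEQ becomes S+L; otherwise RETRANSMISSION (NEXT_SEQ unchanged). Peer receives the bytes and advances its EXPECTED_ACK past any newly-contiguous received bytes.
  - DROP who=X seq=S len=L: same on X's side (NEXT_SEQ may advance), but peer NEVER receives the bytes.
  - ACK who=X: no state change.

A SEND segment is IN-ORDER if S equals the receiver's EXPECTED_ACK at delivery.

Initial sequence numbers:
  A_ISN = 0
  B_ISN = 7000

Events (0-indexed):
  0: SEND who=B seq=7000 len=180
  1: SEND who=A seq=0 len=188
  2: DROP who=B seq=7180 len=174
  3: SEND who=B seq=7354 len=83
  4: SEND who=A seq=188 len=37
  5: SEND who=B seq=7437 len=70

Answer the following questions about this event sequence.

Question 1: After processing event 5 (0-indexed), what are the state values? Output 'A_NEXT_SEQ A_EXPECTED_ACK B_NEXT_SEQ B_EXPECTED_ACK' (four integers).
After event 0: A_seq=0 A_ack=7180 B_seq=7180 B_ack=0
After event 1: A_seq=188 A_ack=7180 B_seq=7180 B_ack=188
After event 2: A_seq=188 A_ack=7180 B_seq=7354 B_ack=188
After event 3: A_seq=188 A_ack=7180 B_seq=7437 B_ack=188
After event 4: A_seq=225 A_ack=7180 B_seq=7437 B_ack=225
After event 5: A_seq=225 A_ack=7180 B_seq=7507 B_ack=225

225 7180 7507 225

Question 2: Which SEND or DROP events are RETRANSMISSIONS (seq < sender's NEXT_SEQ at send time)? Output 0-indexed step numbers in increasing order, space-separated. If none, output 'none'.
Answer: none

Derivation:
Step 0: SEND seq=7000 -> fresh
Step 1: SEND seq=0 -> fresh
Step 2: DROP seq=7180 -> fresh
Step 3: SEND seq=7354 -> fresh
Step 4: SEND seq=188 -> fresh
Step 5: SEND seq=7437 -> fresh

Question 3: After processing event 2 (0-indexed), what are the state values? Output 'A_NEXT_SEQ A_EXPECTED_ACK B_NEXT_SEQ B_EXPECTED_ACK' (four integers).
After event 0: A_seq=0 A_ack=7180 B_seq=7180 B_ack=0
After event 1: A_seq=188 A_ack=7180 B_seq=7180 B_ack=188
After event 2: A_seq=188 A_ack=7180 B_seq=7354 B_ack=188

188 7180 7354 188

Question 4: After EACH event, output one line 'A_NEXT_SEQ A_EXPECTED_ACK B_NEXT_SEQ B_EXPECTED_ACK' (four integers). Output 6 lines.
0 7180 7180 0
188 7180 7180 188
188 7180 7354 188
188 7180 7437 188
225 7180 7437 225
225 7180 7507 225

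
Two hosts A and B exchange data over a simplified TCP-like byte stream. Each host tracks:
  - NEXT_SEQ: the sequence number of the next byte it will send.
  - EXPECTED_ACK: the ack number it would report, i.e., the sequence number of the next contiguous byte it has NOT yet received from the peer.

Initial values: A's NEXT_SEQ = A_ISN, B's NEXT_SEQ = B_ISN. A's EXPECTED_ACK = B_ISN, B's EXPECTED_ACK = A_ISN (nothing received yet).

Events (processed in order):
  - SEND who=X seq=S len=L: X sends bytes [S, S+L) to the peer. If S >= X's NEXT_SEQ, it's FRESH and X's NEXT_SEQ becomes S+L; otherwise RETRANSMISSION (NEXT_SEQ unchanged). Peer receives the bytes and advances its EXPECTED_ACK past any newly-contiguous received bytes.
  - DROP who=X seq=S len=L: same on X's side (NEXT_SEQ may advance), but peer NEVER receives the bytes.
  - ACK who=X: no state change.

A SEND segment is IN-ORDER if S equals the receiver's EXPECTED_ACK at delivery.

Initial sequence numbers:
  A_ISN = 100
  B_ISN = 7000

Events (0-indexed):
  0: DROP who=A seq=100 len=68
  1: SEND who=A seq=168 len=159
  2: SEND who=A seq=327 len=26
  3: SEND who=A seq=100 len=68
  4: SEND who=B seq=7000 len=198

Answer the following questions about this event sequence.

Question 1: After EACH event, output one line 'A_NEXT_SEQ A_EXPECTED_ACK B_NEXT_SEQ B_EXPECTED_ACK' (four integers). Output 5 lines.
168 7000 7000 100
327 7000 7000 100
353 7000 7000 100
353 7000 7000 353
353 7198 7198 353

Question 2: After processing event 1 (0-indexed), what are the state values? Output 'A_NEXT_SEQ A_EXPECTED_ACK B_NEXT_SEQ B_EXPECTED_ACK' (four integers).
After event 0: A_seq=168 A_ack=7000 B_seq=7000 B_ack=100
After event 1: A_seq=327 A_ack=7000 B_seq=7000 B_ack=100

327 7000 7000 100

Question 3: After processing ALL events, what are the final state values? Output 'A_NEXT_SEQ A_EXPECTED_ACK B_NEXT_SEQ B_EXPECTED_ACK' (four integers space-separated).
After event 0: A_seq=168 A_ack=7000 B_seq=7000 B_ack=100
After event 1: A_seq=327 A_ack=7000 B_seq=7000 B_ack=100
After event 2: A_seq=353 A_ack=7000 B_seq=7000 B_ack=100
After event 3: A_seq=353 A_ack=7000 B_seq=7000 B_ack=353
After event 4: A_seq=353 A_ack=7198 B_seq=7198 B_ack=353

Answer: 353 7198 7198 353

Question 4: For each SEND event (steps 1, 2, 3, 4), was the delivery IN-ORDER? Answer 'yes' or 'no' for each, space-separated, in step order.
Step 1: SEND seq=168 -> out-of-order
Step 2: SEND seq=327 -> out-of-order
Step 3: SEND seq=100 -> in-order
Step 4: SEND seq=7000 -> in-order

Answer: no no yes yes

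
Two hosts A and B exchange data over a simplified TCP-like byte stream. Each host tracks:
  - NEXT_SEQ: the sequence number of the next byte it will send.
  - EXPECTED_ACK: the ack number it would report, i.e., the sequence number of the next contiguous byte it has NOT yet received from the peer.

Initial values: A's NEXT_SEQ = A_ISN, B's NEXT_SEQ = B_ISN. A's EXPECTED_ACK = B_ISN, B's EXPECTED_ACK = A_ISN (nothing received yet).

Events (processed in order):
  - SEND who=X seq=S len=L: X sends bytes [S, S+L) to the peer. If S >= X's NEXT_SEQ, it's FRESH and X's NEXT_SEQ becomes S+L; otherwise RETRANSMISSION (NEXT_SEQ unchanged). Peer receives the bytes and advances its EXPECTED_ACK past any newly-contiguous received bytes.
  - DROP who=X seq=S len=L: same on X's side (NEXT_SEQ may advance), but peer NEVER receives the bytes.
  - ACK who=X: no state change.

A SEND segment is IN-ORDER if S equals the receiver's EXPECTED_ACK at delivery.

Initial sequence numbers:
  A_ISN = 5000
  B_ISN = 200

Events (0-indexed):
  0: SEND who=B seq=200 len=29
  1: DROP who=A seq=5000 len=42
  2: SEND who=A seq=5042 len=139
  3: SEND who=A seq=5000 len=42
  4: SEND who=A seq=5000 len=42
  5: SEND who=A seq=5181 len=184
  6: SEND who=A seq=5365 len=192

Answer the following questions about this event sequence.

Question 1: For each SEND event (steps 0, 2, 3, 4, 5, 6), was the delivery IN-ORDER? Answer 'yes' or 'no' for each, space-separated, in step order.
Step 0: SEND seq=200 -> in-order
Step 2: SEND seq=5042 -> out-of-order
Step 3: SEND seq=5000 -> in-order
Step 4: SEND seq=5000 -> out-of-order
Step 5: SEND seq=5181 -> in-order
Step 6: SEND seq=5365 -> in-order

Answer: yes no yes no yes yes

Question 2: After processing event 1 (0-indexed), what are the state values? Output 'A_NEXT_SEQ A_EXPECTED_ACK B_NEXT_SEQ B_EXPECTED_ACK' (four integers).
After event 0: A_seq=5000 A_ack=229 B_seq=229 B_ack=5000
After event 1: A_seq=5042 A_ack=229 B_seq=229 B_ack=5000

5042 229 229 5000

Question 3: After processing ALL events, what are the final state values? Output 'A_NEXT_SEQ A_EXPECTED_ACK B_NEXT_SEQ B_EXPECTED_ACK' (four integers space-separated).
After event 0: A_seq=5000 A_ack=229 B_seq=229 B_ack=5000
After event 1: A_seq=5042 A_ack=229 B_seq=229 B_ack=5000
After event 2: A_seq=5181 A_ack=229 B_seq=229 B_ack=5000
After event 3: A_seq=5181 A_ack=229 B_seq=229 B_ack=5181
After event 4: A_seq=5181 A_ack=229 B_seq=229 B_ack=5181
After event 5: A_seq=5365 A_ack=229 B_seq=229 B_ack=5365
After event 6: A_seq=5557 A_ack=229 B_seq=229 B_ack=5557

Answer: 5557 229 229 5557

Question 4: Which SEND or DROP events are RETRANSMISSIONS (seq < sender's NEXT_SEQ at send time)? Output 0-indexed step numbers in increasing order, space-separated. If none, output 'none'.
Step 0: SEND seq=200 -> fresh
Step 1: DROP seq=5000 -> fresh
Step 2: SEND seq=5042 -> fresh
Step 3: SEND seq=5000 -> retransmit
Step 4: SEND seq=5000 -> retransmit
Step 5: SEND seq=5181 -> fresh
Step 6: SEND seq=5365 -> fresh

Answer: 3 4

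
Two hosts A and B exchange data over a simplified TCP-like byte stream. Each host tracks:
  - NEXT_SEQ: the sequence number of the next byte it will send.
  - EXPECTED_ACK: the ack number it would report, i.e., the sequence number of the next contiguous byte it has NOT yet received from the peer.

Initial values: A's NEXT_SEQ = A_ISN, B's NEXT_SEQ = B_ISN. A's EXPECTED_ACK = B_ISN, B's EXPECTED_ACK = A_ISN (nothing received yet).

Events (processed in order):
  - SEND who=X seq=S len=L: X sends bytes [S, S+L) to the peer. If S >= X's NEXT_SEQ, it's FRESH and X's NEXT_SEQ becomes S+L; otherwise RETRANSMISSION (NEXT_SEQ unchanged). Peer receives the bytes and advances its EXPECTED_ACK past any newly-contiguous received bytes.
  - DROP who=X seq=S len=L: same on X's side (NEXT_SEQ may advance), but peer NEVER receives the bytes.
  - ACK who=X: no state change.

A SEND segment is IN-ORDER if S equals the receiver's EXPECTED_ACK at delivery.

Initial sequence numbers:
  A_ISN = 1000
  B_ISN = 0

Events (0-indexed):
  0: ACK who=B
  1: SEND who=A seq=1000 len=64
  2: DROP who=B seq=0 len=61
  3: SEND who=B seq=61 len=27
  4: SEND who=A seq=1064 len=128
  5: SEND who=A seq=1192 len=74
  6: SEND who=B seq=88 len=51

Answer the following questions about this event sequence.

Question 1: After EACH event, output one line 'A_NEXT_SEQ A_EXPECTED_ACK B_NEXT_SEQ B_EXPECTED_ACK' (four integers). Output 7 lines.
1000 0 0 1000
1064 0 0 1064
1064 0 61 1064
1064 0 88 1064
1192 0 88 1192
1266 0 88 1266
1266 0 139 1266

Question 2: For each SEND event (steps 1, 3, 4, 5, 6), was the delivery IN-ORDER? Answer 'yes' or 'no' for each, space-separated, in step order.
Step 1: SEND seq=1000 -> in-order
Step 3: SEND seq=61 -> out-of-order
Step 4: SEND seq=1064 -> in-order
Step 5: SEND seq=1192 -> in-order
Step 6: SEND seq=88 -> out-of-order

Answer: yes no yes yes no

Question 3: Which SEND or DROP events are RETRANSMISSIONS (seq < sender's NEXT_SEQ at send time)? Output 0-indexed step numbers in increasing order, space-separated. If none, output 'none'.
Step 1: SEND seq=1000 -> fresh
Step 2: DROP seq=0 -> fresh
Step 3: SEND seq=61 -> fresh
Step 4: SEND seq=1064 -> fresh
Step 5: SEND seq=1192 -> fresh
Step 6: SEND seq=88 -> fresh

Answer: none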